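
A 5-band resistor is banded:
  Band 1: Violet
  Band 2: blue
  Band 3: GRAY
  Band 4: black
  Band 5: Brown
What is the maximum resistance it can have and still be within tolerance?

775.68 Ω

Violet → 7 (first significant figure)
Blue → 6 (second significant figure)
Grey → 8 (third significant figure)
Black → ×1 multiplier
Brown → ±1% tolerance
768 × 1 = 768 Ω
Maximum = 768 × (1 + 1/100) = 775.68 Ω.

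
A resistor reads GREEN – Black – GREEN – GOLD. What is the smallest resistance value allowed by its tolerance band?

Green → 5 (first significant figure)
Black → 0 (second significant figure)
Green → ×10^5 multiplier
Gold → ±5% tolerance
50 × 100000 = 5000000 Ω
Smallest = 5000000 × (1 − 5/100) = 4750000 Ω.

4750000 Ω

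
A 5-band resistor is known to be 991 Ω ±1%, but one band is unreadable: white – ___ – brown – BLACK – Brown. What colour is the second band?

991 Ω = 991 × 10^0.
The second band gives digit 9 of the significand, and 9 is white.

white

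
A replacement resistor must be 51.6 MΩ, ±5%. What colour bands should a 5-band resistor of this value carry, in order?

green, brown, blue, green, gold

51600000 Ω = 516 × 10^5.
5 → green
1 → brown
6 → blue
Multiplier 10^5 → green.
±5% tolerance → gold.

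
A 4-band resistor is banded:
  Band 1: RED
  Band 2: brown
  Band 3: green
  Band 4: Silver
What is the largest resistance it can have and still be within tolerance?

2310000 Ω

Red → 2 (first significant figure)
Brown → 1 (second significant figure)
Green → ×10^5 multiplier
Silver → ±10% tolerance
21 × 100000 = 2100000 Ω
Largest = 2100000 × (1 + 10/100) = 2310000 Ω.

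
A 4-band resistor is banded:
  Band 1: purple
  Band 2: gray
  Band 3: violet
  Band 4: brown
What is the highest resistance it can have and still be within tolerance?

Violet → 7 (first significant figure)
Grey → 8 (second significant figure)
Violet → ×10^7 multiplier
Brown → ±1% tolerance
78 × 10000000 = 780000000 Ω
Highest = 780000000 × (1 + 1/100) = 787800000 Ω.

787800000 Ω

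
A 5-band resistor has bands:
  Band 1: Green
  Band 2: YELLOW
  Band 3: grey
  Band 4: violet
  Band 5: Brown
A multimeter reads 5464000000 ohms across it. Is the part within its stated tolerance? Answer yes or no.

Green → 5 (first significant figure)
Yellow → 4 (second significant figure)
Grey → 8 (third significant figure)
Violet → ×10^7 multiplier
Brown → ±1% tolerance
548 × 10000000 = 5480000000 Ω
Allowed range: 5425200000 Ω to 5534800000 Ω.
5464000000 ohms lies inside that range.

yes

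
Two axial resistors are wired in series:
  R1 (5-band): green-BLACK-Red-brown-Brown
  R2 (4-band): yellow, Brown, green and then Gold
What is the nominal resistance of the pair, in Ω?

4105020 Ω

R1: green, black, red → 502; brown ×10 → 5020 Ω.
R2: yellow, brown → 41; green ×10^5 → 4100000 Ω.
Series: 5020 + 4100000 = 4105020 Ω.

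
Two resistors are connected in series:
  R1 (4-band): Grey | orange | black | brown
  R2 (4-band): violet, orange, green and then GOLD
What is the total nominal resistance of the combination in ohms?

R1: grey, orange → 83; black ×1 → 83 Ω.
R2: violet, orange → 73; green ×10^5 → 7300000 Ω.
Series: 83 + 7300000 = 7300083 Ω.

7300083 Ω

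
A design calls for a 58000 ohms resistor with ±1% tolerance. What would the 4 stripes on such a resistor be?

58000 Ω = 58 × 10^3.
5 → green
8 → grey
Multiplier 10^3 → orange.
±1% tolerance → brown.

green, grey, orange, brown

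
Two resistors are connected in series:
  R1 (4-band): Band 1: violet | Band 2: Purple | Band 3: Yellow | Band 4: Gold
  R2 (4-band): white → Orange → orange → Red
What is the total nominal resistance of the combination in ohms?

R1: violet, violet → 77; yellow ×10^4 → 770000 Ω.
R2: white, orange → 93; orange ×10^3 → 93000 Ω.
Series: 770000 + 93000 = 863000 Ω.

863000 Ω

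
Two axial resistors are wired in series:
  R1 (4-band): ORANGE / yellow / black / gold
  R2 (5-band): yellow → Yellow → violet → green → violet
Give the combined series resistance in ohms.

R1: orange, yellow → 34; black ×1 → 34 Ω.
R2: yellow, yellow, violet → 447; green ×10^5 → 44700000 Ω.
Series: 34 + 44700000 = 44700034 Ω.

44700034 Ω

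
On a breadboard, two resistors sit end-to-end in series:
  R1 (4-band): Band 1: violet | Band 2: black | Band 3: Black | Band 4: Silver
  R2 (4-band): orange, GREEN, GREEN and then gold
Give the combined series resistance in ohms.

3500070 Ω

R1: violet, black → 70; black ×1 → 70 Ω.
R2: orange, green → 35; green ×10^5 → 3500000 Ω.
Series: 70 + 3500000 = 3500070 Ω.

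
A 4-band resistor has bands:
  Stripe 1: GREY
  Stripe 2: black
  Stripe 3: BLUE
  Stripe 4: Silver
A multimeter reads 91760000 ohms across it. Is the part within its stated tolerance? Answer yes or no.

no

Grey → 8 (first significant figure)
Black → 0 (second significant figure)
Blue → ×10^6 multiplier
Silver → ±10% tolerance
80 × 1000000 = 80000000 Ω
Allowed range: 72000000 Ω to 88000000 Ω.
91760000 ohms lies outside that range.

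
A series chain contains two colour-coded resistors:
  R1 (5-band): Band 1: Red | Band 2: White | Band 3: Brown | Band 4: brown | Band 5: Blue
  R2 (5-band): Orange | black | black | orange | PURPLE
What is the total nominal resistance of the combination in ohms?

R1: red, white, brown → 291; brown ×10 → 2910 Ω.
R2: orange, black, black → 300; orange ×10^3 → 300000 Ω.
Series: 2910 + 300000 = 302910 Ω.

302910 Ω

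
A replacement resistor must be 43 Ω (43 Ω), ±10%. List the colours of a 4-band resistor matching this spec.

yellow, orange, black, silver

43 Ω = 43 × 10^0.
4 → yellow
3 → orange
Multiplier 10^0 → black.
±10% tolerance → silver.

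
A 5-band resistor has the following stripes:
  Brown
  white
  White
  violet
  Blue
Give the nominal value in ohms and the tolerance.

Brown → 1 (first significant figure)
White → 9 (second significant figure)
White → 9 (third significant figure)
Violet → ×10^7 multiplier
Blue → ±0.25% tolerance
199 × 10000000 = 1990000000 Ω

1990000000 Ω ±0.25%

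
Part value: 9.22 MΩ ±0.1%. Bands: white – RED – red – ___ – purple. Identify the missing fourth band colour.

9220000 Ω = 922 × 10^4.
The fourth band is the multiplier, 10^4, which is yellow.

yellow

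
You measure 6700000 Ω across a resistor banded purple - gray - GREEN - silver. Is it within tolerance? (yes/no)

Violet → 7 (first significant figure)
Grey → 8 (second significant figure)
Green → ×10^5 multiplier
Silver → ±10% tolerance
78 × 100000 = 7800000 Ω
Allowed range: 7020000 Ω to 8580000 Ω.
6700000 Ω lies outside that range.

no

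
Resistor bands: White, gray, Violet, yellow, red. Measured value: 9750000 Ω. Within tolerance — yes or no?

yes

White → 9 (first significant figure)
Grey → 8 (second significant figure)
Violet → 7 (third significant figure)
Yellow → ×10^4 multiplier
Red → ±2% tolerance
987 × 10000 = 9870000 Ω
Allowed range: 9672600 Ω to 10067400 Ω.
9750000 Ω lies inside that range.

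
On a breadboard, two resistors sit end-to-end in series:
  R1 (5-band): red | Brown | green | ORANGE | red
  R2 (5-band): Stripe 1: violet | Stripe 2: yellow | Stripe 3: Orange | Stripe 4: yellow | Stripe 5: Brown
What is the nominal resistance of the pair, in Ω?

R1: red, brown, green → 215; orange ×10^3 → 215000 Ω.
R2: violet, yellow, orange → 743; yellow ×10^4 → 7430000 Ω.
Series: 215000 + 7430000 = 7645000 Ω.

7645000 Ω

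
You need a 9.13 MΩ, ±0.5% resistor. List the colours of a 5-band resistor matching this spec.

white, brown, orange, yellow, green

9130000 Ω = 913 × 10^4.
9 → white
1 → brown
3 → orange
Multiplier 10^4 → yellow.
±0.5% tolerance → green.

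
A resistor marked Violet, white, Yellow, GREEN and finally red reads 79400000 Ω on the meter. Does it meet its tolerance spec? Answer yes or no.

yes

Violet → 7 (first significant figure)
White → 9 (second significant figure)
Yellow → 4 (third significant figure)
Green → ×10^5 multiplier
Red → ±2% tolerance
794 × 100000 = 79400000 Ω
Allowed range: 77812000 Ω to 80988000 Ω.
79400000 Ω lies inside that range.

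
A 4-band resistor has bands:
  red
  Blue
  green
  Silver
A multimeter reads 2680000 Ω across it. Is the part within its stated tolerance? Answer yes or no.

Red → 2 (first significant figure)
Blue → 6 (second significant figure)
Green → ×10^5 multiplier
Silver → ±10% tolerance
26 × 100000 = 2600000 Ω
Allowed range: 2340000 Ω to 2860000 Ω.
2680000 Ω lies inside that range.

yes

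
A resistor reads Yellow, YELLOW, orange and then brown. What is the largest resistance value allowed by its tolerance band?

Yellow → 4 (first significant figure)
Yellow → 4 (second significant figure)
Orange → ×10^3 multiplier
Brown → ±1% tolerance
44 × 1000 = 44000 Ω
Largest = 44000 × (1 + 1/100) = 44440 Ω.

44440 Ω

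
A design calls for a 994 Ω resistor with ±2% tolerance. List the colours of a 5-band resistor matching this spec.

994 Ω = 994 × 10^0.
9 → white
9 → white
4 → yellow
Multiplier 10^0 → black.
±2% tolerance → red.

white, white, yellow, black, red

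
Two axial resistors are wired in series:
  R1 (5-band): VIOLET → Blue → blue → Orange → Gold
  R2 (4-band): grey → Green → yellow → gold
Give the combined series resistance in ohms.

R1: violet, blue, blue → 766; orange ×10^3 → 766000 Ω.
R2: grey, green → 85; yellow ×10^4 → 850000 Ω.
Series: 766000 + 850000 = 1616000 Ω.

1616000 Ω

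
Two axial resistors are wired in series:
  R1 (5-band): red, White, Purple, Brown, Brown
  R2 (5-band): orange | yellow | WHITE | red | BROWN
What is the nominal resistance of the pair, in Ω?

R1: red, white, violet → 297; brown ×10 → 2970 Ω.
R2: orange, yellow, white → 349; red ×10^2 → 34900 Ω.
Series: 2970 + 34900 = 37870 Ω.

37870 Ω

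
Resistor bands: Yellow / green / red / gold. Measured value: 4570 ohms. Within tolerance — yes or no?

Yellow → 4 (first significant figure)
Green → 5 (second significant figure)
Red → ×10^2 multiplier
Gold → ±5% tolerance
45 × 100 = 4500 Ω
Allowed range: 4275 Ω to 4725 Ω.
4570 ohms lies inside that range.

yes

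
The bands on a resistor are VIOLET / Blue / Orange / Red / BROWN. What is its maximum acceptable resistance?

Violet → 7 (first significant figure)
Blue → 6 (second significant figure)
Orange → 3 (third significant figure)
Red → ×10^2 multiplier
Brown → ±1% tolerance
763 × 100 = 76300 Ω
Maximum = 76300 × (1 + 1/100) = 77063 Ω.

77063 Ω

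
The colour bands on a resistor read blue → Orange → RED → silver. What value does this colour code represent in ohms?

6300 Ω

Blue → 6 (first significant figure)
Orange → 3 (second significant figure)
Red → ×10^2 multiplier
63 × 100 = 6300 Ω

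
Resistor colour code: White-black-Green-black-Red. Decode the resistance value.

905 Ω

White → 9 (first significant figure)
Black → 0 (second significant figure)
Green → 5 (third significant figure)
Black → ×1 multiplier
905 × 1 = 905 Ω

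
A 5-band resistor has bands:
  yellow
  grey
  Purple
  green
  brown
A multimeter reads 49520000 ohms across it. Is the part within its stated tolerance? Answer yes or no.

Yellow → 4 (first significant figure)
Grey → 8 (second significant figure)
Violet → 7 (third significant figure)
Green → ×10^5 multiplier
Brown → ±1% tolerance
487 × 100000 = 48700000 Ω
Allowed range: 48213000 Ω to 49187000 Ω.
49520000 ohms lies outside that range.

no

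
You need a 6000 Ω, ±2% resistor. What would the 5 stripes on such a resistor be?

blue, black, black, brown, red

6000 Ω = 600 × 10^1.
6 → blue
0 → black
0 → black
Multiplier 10^1 → brown.
±2% tolerance → red.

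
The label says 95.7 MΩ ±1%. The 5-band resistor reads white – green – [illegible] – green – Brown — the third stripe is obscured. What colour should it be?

violet

95700000 Ω = 957 × 10^5.
The third band gives digit 7 of the significand, and 7 is violet.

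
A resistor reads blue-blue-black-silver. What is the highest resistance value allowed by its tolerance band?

72.6 Ω

Blue → 6 (first significant figure)
Blue → 6 (second significant figure)
Black → ×1 multiplier
Silver → ±10% tolerance
66 × 1 = 66 Ω
Highest = 66 × (1 + 10/100) = 72.6 Ω.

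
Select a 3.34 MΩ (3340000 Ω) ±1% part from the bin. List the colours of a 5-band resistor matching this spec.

orange, orange, yellow, yellow, brown

3340000 Ω = 334 × 10^4.
3 → orange
3 → orange
4 → yellow
Multiplier 10^4 → yellow.
±1% tolerance → brown.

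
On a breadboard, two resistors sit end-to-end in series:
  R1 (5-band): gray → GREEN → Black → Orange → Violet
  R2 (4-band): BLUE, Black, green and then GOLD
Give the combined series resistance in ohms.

R1: grey, green, black → 850; orange ×10^3 → 850000 Ω.
R2: blue, black → 60; green ×10^5 → 6000000 Ω.
Series: 850000 + 6000000 = 6850000 Ω.

6850000 Ω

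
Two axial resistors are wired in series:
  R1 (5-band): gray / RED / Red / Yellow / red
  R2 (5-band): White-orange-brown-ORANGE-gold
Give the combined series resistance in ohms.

9151000 Ω

R1: grey, red, red → 822; yellow ×10^4 → 8220000 Ω.
R2: white, orange, brown → 931; orange ×10^3 → 931000 Ω.
Series: 8220000 + 931000 = 9151000 Ω.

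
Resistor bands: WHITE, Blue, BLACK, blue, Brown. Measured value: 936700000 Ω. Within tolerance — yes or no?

White → 9 (first significant figure)
Blue → 6 (second significant figure)
Black → 0 (third significant figure)
Blue → ×10^6 multiplier
Brown → ±1% tolerance
960 × 1000000 = 960000000 Ω
Allowed range: 950400000 Ω to 969600000 Ω.
936700000 Ω lies outside that range.

no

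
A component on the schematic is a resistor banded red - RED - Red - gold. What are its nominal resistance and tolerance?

2200 Ω ±5%

Red → 2 (first significant figure)
Red → 2 (second significant figure)
Red → ×10^2 multiplier
Gold → ±5% tolerance
22 × 100 = 2200 Ω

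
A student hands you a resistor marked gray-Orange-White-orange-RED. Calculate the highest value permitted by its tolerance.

Grey → 8 (first significant figure)
Orange → 3 (second significant figure)
White → 9 (third significant figure)
Orange → ×10^3 multiplier
Red → ±2% tolerance
839 × 1000 = 839000 Ω
Highest = 839000 × (1 + 2/100) = 855780 Ω.

855780 Ω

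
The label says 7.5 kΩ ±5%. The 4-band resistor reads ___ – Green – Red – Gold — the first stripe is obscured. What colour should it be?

7500 Ω = 75 × 10^2.
The first band gives digit 7 of the significand, and 7 is violet.

violet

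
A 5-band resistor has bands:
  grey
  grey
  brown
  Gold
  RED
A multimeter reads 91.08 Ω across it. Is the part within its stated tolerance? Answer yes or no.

no

Grey → 8 (first significant figure)
Grey → 8 (second significant figure)
Brown → 1 (third significant figure)
Gold → ×0.1 multiplier
Red → ±2% tolerance
881 × 0.1 = 88.1 Ω
Allowed range: 86.338 Ω to 89.862 Ω.
91.08 Ω lies outside that range.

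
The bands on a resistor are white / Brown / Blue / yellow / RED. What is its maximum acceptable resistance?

9343200 Ω

White → 9 (first significant figure)
Brown → 1 (second significant figure)
Blue → 6 (third significant figure)
Yellow → ×10^4 multiplier
Red → ±2% tolerance
916 × 10000 = 9160000 Ω
Maximum = 9160000 × (1 + 2/100) = 9343200 Ω.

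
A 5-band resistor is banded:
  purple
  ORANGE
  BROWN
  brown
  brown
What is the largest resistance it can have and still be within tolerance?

7383.1 Ω

Violet → 7 (first significant figure)
Orange → 3 (second significant figure)
Brown → 1 (third significant figure)
Brown → ×10 multiplier
Brown → ±1% tolerance
731 × 10 = 7310 Ω
Largest = 7310 × (1 + 1/100) = 7383.1 Ω.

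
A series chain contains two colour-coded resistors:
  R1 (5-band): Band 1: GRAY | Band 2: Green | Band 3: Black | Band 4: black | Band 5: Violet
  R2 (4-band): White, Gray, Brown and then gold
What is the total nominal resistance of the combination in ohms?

R1: grey, green, black → 850; black ×1 → 850 Ω.
R2: white, grey → 98; brown ×10 → 980 Ω.
Series: 850 + 980 = 1830 Ω.

1830 Ω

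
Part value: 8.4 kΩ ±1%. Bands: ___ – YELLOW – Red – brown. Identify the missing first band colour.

grey

8400 Ω = 84 × 10^2.
The first band gives digit 8 of the significand, and 8 is grey.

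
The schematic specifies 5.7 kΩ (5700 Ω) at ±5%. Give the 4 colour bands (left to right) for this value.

5700 Ω = 57 × 10^2.
5 → green
7 → violet
Multiplier 10^2 → red.
±5% tolerance → gold.

green, violet, red, gold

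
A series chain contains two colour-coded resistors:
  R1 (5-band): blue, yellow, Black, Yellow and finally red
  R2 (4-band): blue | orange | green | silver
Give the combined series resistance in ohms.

12700000 Ω

R1: blue, yellow, black → 640; yellow ×10^4 → 6400000 Ω.
R2: blue, orange → 63; green ×10^5 → 6300000 Ω.
Series: 6400000 + 6300000 = 12700000 Ω.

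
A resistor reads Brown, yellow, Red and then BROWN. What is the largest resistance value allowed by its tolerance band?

Brown → 1 (first significant figure)
Yellow → 4 (second significant figure)
Red → ×10^2 multiplier
Brown → ±1% tolerance
14 × 100 = 1400 Ω
Largest = 1400 × (1 + 1/100) = 1414 Ω.

1414 Ω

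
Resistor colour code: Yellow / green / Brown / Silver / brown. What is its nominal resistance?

Yellow → 4 (first significant figure)
Green → 5 (second significant figure)
Brown → 1 (third significant figure)
Silver → ×0.01 multiplier
451 × 0.01 = 4.51 Ω

4.51 Ω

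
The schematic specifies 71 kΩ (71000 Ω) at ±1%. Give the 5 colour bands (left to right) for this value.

71000 Ω = 710 × 10^2.
7 → violet
1 → brown
0 → black
Multiplier 10^2 → red.
±1% tolerance → brown.

violet, brown, black, red, brown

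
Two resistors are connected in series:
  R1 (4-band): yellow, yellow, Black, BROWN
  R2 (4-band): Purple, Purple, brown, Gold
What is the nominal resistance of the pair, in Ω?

814 Ω

R1: yellow, yellow → 44; black ×1 → 44 Ω.
R2: violet, violet → 77; brown ×10 → 770 Ω.
Series: 44 + 770 = 814 Ω.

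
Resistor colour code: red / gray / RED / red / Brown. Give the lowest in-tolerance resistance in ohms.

Red → 2 (first significant figure)
Grey → 8 (second significant figure)
Red → 2 (third significant figure)
Red → ×10^2 multiplier
Brown → ±1% tolerance
282 × 100 = 28200 Ω
Lowest = 28200 × (1 − 1/100) = 27918 Ω.

27918 Ω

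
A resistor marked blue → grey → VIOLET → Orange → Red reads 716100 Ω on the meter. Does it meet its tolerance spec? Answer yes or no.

no

Blue → 6 (first significant figure)
Grey → 8 (second significant figure)
Violet → 7 (third significant figure)
Orange → ×10^3 multiplier
Red → ±2% tolerance
687 × 1000 = 687000 Ω
Allowed range: 673260 Ω to 700740 Ω.
716100 Ω lies outside that range.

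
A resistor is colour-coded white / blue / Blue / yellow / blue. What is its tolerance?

±0.25%

The last band, blue, is the tolerance band.
Blue corresponds to ±0.25%.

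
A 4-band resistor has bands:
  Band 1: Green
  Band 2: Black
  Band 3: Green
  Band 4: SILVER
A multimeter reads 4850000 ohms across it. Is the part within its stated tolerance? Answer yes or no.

Green → 5 (first significant figure)
Black → 0 (second significant figure)
Green → ×10^5 multiplier
Silver → ±10% tolerance
50 × 100000 = 5000000 Ω
Allowed range: 4500000 Ω to 5500000 Ω.
4850000 ohms lies inside that range.

yes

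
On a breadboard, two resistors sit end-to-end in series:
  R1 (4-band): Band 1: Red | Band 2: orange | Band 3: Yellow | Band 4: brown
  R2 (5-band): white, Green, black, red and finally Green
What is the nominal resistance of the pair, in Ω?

R1: red, orange → 23; yellow ×10^4 → 230000 Ω.
R2: white, green, black → 950; red ×10^2 → 95000 Ω.
Series: 230000 + 95000 = 325000 Ω.

325000 Ω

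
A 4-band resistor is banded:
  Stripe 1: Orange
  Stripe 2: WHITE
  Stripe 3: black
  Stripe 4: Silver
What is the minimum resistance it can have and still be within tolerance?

Orange → 3 (first significant figure)
White → 9 (second significant figure)
Black → ×1 multiplier
Silver → ±10% tolerance
39 × 1 = 39 Ω
Minimum = 39 × (1 − 10/100) = 35.1 Ω.

35.1 Ω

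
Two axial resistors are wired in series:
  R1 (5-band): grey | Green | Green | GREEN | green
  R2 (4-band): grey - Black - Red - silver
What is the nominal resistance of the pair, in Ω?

R1: grey, green, green → 855; green ×10^5 → 85500000 Ω.
R2: grey, black → 80; red ×10^2 → 8000 Ω.
Series: 85500000 + 8000 = 85508000 Ω.

85508000 Ω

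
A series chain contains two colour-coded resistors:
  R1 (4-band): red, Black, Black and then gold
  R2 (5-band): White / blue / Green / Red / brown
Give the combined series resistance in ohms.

96520 Ω

R1: red, black → 20; black ×1 → 20 Ω.
R2: white, blue, green → 965; red ×10^2 → 96500 Ω.
Series: 20 + 96500 = 96520 Ω.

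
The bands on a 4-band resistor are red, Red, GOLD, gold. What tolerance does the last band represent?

±5%

The last band, gold, is the tolerance band.
Gold corresponds to ±5%.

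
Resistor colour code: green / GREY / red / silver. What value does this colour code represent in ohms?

Green → 5 (first significant figure)
Grey → 8 (second significant figure)
Red → ×10^2 multiplier
58 × 100 = 5800 Ω

5800 Ω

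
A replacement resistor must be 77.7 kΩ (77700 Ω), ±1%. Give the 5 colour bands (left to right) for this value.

violet, violet, violet, red, brown

77700 Ω = 777 × 10^2.
7 → violet
7 → violet
7 → violet
Multiplier 10^2 → red.
±1% tolerance → brown.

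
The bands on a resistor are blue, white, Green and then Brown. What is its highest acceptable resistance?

6969000 Ω

Blue → 6 (first significant figure)
White → 9 (second significant figure)
Green → ×10^5 multiplier
Brown → ±1% tolerance
69 × 100000 = 6900000 Ω
Highest = 6900000 × (1 + 1/100) = 6969000 Ω.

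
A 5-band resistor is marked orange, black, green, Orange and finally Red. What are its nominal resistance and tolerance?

305000 Ω ±2%

Orange → 3 (first significant figure)
Black → 0 (second significant figure)
Green → 5 (third significant figure)
Orange → ×10^3 multiplier
Red → ±2% tolerance
305 × 1000 = 305000 Ω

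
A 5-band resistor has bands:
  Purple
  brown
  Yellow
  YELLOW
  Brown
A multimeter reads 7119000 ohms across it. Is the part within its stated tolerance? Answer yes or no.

Violet → 7 (first significant figure)
Brown → 1 (second significant figure)
Yellow → 4 (third significant figure)
Yellow → ×10^4 multiplier
Brown → ±1% tolerance
714 × 10000 = 7140000 Ω
Allowed range: 7068600 Ω to 7211400 Ω.
7119000 ohms lies inside that range.

yes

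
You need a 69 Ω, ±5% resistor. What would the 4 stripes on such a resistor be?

69 Ω = 69 × 10^0.
6 → blue
9 → white
Multiplier 10^0 → black.
±5% tolerance → gold.

blue, white, black, gold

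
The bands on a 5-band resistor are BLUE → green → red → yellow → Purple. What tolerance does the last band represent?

The last band, violet, is the tolerance band.
Violet corresponds to ±0.1%.

±0.1%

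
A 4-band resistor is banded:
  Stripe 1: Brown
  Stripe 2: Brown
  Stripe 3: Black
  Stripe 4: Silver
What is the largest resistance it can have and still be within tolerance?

Brown → 1 (first significant figure)
Brown → 1 (second significant figure)
Black → ×1 multiplier
Silver → ±10% tolerance
11 × 1 = 11 Ω
Largest = 11 × (1 + 10/100) = 12.1 Ω.

12.1 Ω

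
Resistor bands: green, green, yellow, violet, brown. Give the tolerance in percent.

±1%

The last band, brown, is the tolerance band.
Brown corresponds to ±1%.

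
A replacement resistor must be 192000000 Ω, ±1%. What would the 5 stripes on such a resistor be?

brown, white, red, blue, brown

192000000 Ω = 192 × 10^6.
1 → brown
9 → white
2 → red
Multiplier 10^6 → blue.
±1% tolerance → brown.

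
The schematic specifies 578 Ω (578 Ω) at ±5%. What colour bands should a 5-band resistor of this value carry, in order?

green, violet, grey, black, gold

578 Ω = 578 × 10^0.
5 → green
7 → violet
8 → grey
Multiplier 10^0 → black.
±5% tolerance → gold.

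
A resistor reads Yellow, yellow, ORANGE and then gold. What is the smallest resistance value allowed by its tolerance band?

41800 Ω

Yellow → 4 (first significant figure)
Yellow → 4 (second significant figure)
Orange → ×10^3 multiplier
Gold → ±5% tolerance
44 × 1000 = 44000 Ω
Smallest = 44000 × (1 − 5/100) = 41800 Ω.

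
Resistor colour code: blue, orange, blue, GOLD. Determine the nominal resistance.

63000000 Ω

Blue → 6 (first significant figure)
Orange → 3 (second significant figure)
Blue → ×10^6 multiplier
63 × 1000000 = 63000000 Ω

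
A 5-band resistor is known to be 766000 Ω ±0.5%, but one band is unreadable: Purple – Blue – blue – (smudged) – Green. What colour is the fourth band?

orange

766000 Ω = 766 × 10^3.
The fourth band is the multiplier, 10^3, which is orange.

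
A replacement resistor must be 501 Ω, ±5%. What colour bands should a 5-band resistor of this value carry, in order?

green, black, brown, black, gold

501 Ω = 501 × 10^0.
5 → green
0 → black
1 → brown
Multiplier 10^0 → black.
±5% tolerance → gold.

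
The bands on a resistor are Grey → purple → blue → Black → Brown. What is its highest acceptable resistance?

Grey → 8 (first significant figure)
Violet → 7 (second significant figure)
Blue → 6 (third significant figure)
Black → ×1 multiplier
Brown → ±1% tolerance
876 × 1 = 876 Ω
Highest = 876 × (1 + 1/100) = 884.76 Ω.

884.76 Ω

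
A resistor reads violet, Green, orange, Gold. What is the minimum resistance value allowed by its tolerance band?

Violet → 7 (first significant figure)
Green → 5 (second significant figure)
Orange → ×10^3 multiplier
Gold → ±5% tolerance
75 × 1000 = 75000 Ω
Minimum = 75000 × (1 − 5/100) = 71250 Ω.

71250 Ω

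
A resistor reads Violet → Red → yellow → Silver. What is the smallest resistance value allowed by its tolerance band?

Violet → 7 (first significant figure)
Red → 2 (second significant figure)
Yellow → ×10^4 multiplier
Silver → ±10% tolerance
72 × 10000 = 720000 Ω
Smallest = 720000 × (1 − 10/100) = 648000 Ω.

648000 Ω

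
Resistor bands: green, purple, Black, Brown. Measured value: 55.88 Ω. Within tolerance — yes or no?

no

Green → 5 (first significant figure)
Violet → 7 (second significant figure)
Black → ×1 multiplier
Brown → ±1% tolerance
57 × 1 = 57 Ω
Allowed range: 56.43 Ω to 57.57 Ω.
55.88 Ω lies outside that range.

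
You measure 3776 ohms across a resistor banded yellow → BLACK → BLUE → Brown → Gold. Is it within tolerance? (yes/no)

Yellow → 4 (first significant figure)
Black → 0 (second significant figure)
Blue → 6 (third significant figure)
Brown → ×10 multiplier
Gold → ±5% tolerance
406 × 10 = 4060 Ω
Allowed range: 3857 Ω to 4263 Ω.
3776 ohms lies outside that range.

no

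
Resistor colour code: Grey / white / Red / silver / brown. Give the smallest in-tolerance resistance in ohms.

Grey → 8 (first significant figure)
White → 9 (second significant figure)
Red → 2 (third significant figure)
Silver → ×0.01 multiplier
Brown → ±1% tolerance
892 × 0.01 = 8.92 Ω
Smallest = 8.92 × (1 − 1/100) = 8.8308 Ω.

8.8308 Ω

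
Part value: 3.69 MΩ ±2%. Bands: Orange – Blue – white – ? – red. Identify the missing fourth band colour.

yellow

3690000 Ω = 369 × 10^4.
The fourth band is the multiplier, 10^4, which is yellow.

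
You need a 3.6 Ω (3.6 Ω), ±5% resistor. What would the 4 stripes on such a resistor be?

3.6 Ω = 36 × 10^-1.
3 → orange
6 → blue
Multiplier 10^-1 → gold.
±5% tolerance → gold.

orange, blue, gold, gold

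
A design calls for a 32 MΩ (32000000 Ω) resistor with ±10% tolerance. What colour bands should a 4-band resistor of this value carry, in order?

orange, red, blue, silver

32000000 Ω = 32 × 10^6.
3 → orange
2 → red
Multiplier 10^6 → blue.
±10% tolerance → silver.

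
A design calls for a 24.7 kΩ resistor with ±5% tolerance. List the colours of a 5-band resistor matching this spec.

24700 Ω = 247 × 10^2.
2 → red
4 → yellow
7 → violet
Multiplier 10^2 → red.
±5% tolerance → gold.

red, yellow, violet, red, gold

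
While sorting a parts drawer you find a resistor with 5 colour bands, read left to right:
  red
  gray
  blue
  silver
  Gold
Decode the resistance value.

2.86 Ω

Red → 2 (first significant figure)
Grey → 8 (second significant figure)
Blue → 6 (third significant figure)
Silver → ×0.01 multiplier
286 × 0.01 = 2.86 Ω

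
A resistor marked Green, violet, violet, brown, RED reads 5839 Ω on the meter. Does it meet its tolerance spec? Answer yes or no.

Green → 5 (first significant figure)
Violet → 7 (second significant figure)
Violet → 7 (third significant figure)
Brown → ×10 multiplier
Red → ±2% tolerance
577 × 10 = 5770 Ω
Allowed range: 5654.6 Ω to 5885.4 Ω.
5839 Ω lies inside that range.

yes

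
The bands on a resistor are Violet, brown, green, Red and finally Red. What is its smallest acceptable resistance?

Violet → 7 (first significant figure)
Brown → 1 (second significant figure)
Green → 5 (third significant figure)
Red → ×10^2 multiplier
Red → ±2% tolerance
715 × 100 = 71500 Ω
Smallest = 71500 × (1 − 2/100) = 70070 Ω.

70070 Ω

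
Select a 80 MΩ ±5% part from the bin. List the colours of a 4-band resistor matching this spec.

grey, black, blue, gold

80000000 Ω = 80 × 10^6.
8 → grey
0 → black
Multiplier 10^6 → blue.
±5% tolerance → gold.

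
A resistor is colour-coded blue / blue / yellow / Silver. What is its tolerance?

The last band, silver, is the tolerance band.
Silver corresponds to ±10%.

±10%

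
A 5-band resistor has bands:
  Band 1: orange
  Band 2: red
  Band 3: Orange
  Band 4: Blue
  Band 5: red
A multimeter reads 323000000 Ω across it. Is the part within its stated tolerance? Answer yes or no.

yes

Orange → 3 (first significant figure)
Red → 2 (second significant figure)
Orange → 3 (third significant figure)
Blue → ×10^6 multiplier
Red → ±2% tolerance
323 × 1000000 = 323000000 Ω
Allowed range: 316540000 Ω to 329460000 Ω.
323000000 Ω lies inside that range.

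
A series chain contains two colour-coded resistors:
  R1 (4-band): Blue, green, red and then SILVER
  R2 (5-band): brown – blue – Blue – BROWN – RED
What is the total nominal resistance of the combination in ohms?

R1: blue, green → 65; red ×10^2 → 6500 Ω.
R2: brown, blue, blue → 166; brown ×10 → 1660 Ω.
Series: 6500 + 1660 = 8160 Ω.

8160 Ω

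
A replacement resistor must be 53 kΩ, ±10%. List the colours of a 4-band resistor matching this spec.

53000 Ω = 53 × 10^3.
5 → green
3 → orange
Multiplier 10^3 → orange.
±10% tolerance → silver.

green, orange, orange, silver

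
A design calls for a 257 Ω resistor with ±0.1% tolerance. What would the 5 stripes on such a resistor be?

red, green, violet, black, violet

257 Ω = 257 × 10^0.
2 → red
5 → green
7 → violet
Multiplier 10^0 → black.
±0.1% tolerance → violet.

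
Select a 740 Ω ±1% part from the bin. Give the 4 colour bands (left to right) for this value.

740 Ω = 74 × 10^1.
7 → violet
4 → yellow
Multiplier 10^1 → brown.
±1% tolerance → brown.

violet, yellow, brown, brown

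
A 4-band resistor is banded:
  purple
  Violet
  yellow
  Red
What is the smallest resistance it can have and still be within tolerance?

754600 Ω

Violet → 7 (first significant figure)
Violet → 7 (second significant figure)
Yellow → ×10^4 multiplier
Red → ±2% tolerance
77 × 10000 = 770000 Ω
Smallest = 770000 × (1 − 2/100) = 754600 Ω.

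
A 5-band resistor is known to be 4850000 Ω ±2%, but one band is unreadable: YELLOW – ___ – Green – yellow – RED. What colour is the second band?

4850000 Ω = 485 × 10^4.
The second band gives digit 8 of the significand, and 8 is grey.

grey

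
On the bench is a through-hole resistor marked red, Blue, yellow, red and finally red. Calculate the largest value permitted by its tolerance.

26928 Ω

Red → 2 (first significant figure)
Blue → 6 (second significant figure)
Yellow → 4 (third significant figure)
Red → ×10^2 multiplier
Red → ±2% tolerance
264 × 100 = 26400 Ω
Largest = 26400 × (1 + 2/100) = 26928 Ω.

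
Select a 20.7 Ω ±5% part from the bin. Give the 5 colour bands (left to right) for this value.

20.7 Ω = 207 × 10^-1.
2 → red
0 → black
7 → violet
Multiplier 10^-1 → gold.
±5% tolerance → gold.

red, black, violet, gold, gold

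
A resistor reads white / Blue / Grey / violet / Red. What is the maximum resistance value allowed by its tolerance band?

White → 9 (first significant figure)
Blue → 6 (second significant figure)
Grey → 8 (third significant figure)
Violet → ×10^7 multiplier
Red → ±2% tolerance
968 × 10000000 = 9680000000 Ω
Maximum = 9680000000 × (1 + 2/100) = 9873600000 Ω.

9873600000 Ω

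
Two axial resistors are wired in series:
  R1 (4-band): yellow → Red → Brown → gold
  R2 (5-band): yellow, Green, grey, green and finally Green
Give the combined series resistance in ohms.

45800420 Ω

R1: yellow, red → 42; brown ×10 → 420 Ω.
R2: yellow, green, grey → 458; green ×10^5 → 45800000 Ω.
Series: 420 + 45800000 = 45800420 Ω.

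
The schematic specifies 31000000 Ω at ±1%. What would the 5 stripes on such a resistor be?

orange, brown, black, green, brown

31000000 Ω = 310 × 10^5.
3 → orange
1 → brown
0 → black
Multiplier 10^5 → green.
±1% tolerance → brown.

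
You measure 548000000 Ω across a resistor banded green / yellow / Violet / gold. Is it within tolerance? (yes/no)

Green → 5 (first significant figure)
Yellow → 4 (second significant figure)
Violet → ×10^7 multiplier
Gold → ±5% tolerance
54 × 10000000 = 540000000 Ω
Allowed range: 513000000 Ω to 567000000 Ω.
548000000 Ω lies inside that range.

yes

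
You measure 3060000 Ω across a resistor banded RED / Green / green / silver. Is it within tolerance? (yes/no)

no

Red → 2 (first significant figure)
Green → 5 (second significant figure)
Green → ×10^5 multiplier
Silver → ±10% tolerance
25 × 100000 = 2500000 Ω
Allowed range: 2250000 Ω to 2750000 Ω.
3060000 Ω lies outside that range.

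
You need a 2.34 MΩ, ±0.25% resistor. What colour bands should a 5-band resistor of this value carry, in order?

2340000 Ω = 234 × 10^4.
2 → red
3 → orange
4 → yellow
Multiplier 10^4 → yellow.
±0.25% tolerance → blue.

red, orange, yellow, yellow, blue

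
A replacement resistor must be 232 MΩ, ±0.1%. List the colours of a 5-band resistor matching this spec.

red, orange, red, blue, violet

232000000 Ω = 232 × 10^6.
2 → red
3 → orange
2 → red
Multiplier 10^6 → blue.
±0.1% tolerance → violet.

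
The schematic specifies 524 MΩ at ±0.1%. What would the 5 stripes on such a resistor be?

green, red, yellow, blue, violet

524000000 Ω = 524 × 10^6.
5 → green
2 → red
4 → yellow
Multiplier 10^6 → blue.
±0.1% tolerance → violet.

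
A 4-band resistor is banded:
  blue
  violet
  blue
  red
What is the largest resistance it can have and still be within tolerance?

Blue → 6 (first significant figure)
Violet → 7 (second significant figure)
Blue → ×10^6 multiplier
Red → ±2% tolerance
67 × 1000000 = 67000000 Ω
Largest = 67000000 × (1 + 2/100) = 68340000 Ω.

68340000 Ω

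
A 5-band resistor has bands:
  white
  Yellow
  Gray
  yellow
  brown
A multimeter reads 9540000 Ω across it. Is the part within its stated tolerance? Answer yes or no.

White → 9 (first significant figure)
Yellow → 4 (second significant figure)
Grey → 8 (third significant figure)
Yellow → ×10^4 multiplier
Brown → ±1% tolerance
948 × 10000 = 9480000 Ω
Allowed range: 9385200 Ω to 9574800 Ω.
9540000 Ω lies inside that range.

yes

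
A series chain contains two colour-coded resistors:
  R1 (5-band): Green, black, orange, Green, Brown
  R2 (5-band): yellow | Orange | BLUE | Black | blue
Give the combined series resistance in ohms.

R1: green, black, orange → 503; green ×10^5 → 50300000 Ω.
R2: yellow, orange, blue → 436; black ×1 → 436 Ω.
Series: 50300000 + 436 = 50300436 Ω.

50300436 Ω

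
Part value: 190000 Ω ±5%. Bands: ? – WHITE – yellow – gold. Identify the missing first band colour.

190000 Ω = 19 × 10^4.
The first band gives digit 1 of the significand, and 1 is brown.

brown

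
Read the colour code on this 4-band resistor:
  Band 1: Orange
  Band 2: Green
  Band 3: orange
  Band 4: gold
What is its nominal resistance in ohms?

35000 Ω

Orange → 3 (first significant figure)
Green → 5 (second significant figure)
Orange → ×10^3 multiplier
35 × 1000 = 35000 Ω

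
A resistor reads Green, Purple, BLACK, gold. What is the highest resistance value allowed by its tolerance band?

Green → 5 (first significant figure)
Violet → 7 (second significant figure)
Black → ×1 multiplier
Gold → ±5% tolerance
57 × 1 = 57 Ω
Highest = 57 × (1 + 5/100) = 59.85 Ω.

59.85 Ω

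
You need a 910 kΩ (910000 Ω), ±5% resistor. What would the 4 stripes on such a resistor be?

910000 Ω = 91 × 10^4.
9 → white
1 → brown
Multiplier 10^4 → yellow.
±5% tolerance → gold.

white, brown, yellow, gold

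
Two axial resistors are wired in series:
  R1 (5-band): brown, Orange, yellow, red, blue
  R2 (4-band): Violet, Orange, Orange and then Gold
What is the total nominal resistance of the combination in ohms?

R1: brown, orange, yellow → 134; red ×10^2 → 13400 Ω.
R2: violet, orange → 73; orange ×10^3 → 73000 Ω.
Series: 13400 + 73000 = 86400 Ω.

86400 Ω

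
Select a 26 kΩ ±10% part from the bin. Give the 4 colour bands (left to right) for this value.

red, blue, orange, silver

26000 Ω = 26 × 10^3.
2 → red
6 → blue
Multiplier 10^3 → orange.
±10% tolerance → silver.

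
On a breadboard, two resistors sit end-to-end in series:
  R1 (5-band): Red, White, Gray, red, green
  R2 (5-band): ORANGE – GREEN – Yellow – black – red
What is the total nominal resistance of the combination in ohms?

R1: red, white, grey → 298; red ×10^2 → 29800 Ω.
R2: orange, green, yellow → 354; black ×1 → 354 Ω.
Series: 29800 + 354 = 30154 Ω.

30154 Ω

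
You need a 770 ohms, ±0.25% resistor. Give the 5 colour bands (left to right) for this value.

violet, violet, black, black, blue

770 Ω = 770 × 10^0.
7 → violet
7 → violet
0 → black
Multiplier 10^0 → black.
±0.25% tolerance → blue.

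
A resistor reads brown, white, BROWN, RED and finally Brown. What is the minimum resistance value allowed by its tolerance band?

18909 Ω

Brown → 1 (first significant figure)
White → 9 (second significant figure)
Brown → 1 (third significant figure)
Red → ×10^2 multiplier
Brown → ±1% tolerance
191 × 100 = 19100 Ω
Minimum = 19100 × (1 − 1/100) = 18909 Ω.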